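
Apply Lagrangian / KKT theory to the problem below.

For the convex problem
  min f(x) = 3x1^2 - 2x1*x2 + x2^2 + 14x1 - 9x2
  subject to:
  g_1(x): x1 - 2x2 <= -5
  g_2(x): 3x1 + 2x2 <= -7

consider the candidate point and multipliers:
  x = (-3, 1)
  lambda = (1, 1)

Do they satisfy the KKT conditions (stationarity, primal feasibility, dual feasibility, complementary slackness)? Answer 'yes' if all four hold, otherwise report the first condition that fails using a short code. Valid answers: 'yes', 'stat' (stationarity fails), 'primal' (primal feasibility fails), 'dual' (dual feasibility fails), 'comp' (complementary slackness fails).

Gradient of f: grad f(x) = Q x + c = (-6, -1)
Constraint values g_i(x) = a_i^T x - b_i:
  g_1((-3, 1)) = 0
  g_2((-3, 1)) = 0
Stationarity residual: grad f(x) + sum_i lambda_i a_i = (-2, -1)
  -> stationarity FAILS
Primal feasibility (all g_i <= 0): OK
Dual feasibility (all lambda_i >= 0): OK
Complementary slackness (lambda_i * g_i(x) = 0 for all i): OK

Verdict: the first failing condition is stationarity -> stat.

stat


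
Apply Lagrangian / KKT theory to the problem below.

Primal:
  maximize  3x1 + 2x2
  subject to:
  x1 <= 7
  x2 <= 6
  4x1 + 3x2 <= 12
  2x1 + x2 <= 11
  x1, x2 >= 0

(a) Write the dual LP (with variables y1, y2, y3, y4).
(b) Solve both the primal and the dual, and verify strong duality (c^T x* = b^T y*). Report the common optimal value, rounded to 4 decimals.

The standard primal-dual pair for 'max c^T x s.t. A x <= b, x >= 0' is:
  Dual:  min b^T y  s.t.  A^T y >= c,  y >= 0.

So the dual LP is:
  minimize  7y1 + 6y2 + 12y3 + 11y4
  subject to:
    y1 + 4y3 + 2y4 >= 3
    y2 + 3y3 + y4 >= 2
    y1, y2, y3, y4 >= 0

Solving the primal: x* = (3, 0).
  primal value c^T x* = 9.
Solving the dual: y* = (0, 0, 0.75, 0).
  dual value b^T y* = 9.
Strong duality: c^T x* = b^T y*. Confirmed.

9


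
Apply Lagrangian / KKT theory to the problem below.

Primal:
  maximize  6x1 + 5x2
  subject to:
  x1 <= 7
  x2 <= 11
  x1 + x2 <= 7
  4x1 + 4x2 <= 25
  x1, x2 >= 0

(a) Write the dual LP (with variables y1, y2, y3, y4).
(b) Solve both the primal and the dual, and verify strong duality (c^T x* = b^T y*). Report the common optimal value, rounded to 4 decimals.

The standard primal-dual pair for 'max c^T x s.t. A x <= b, x >= 0' is:
  Dual:  min b^T y  s.t.  A^T y >= c,  y >= 0.

So the dual LP is:
  minimize  7y1 + 11y2 + 7y3 + 25y4
  subject to:
    y1 + y3 + 4y4 >= 6
    y2 + y3 + 4y4 >= 5
    y1, y2, y3, y4 >= 0

Solving the primal: x* = (6.25, 0).
  primal value c^T x* = 37.5.
Solving the dual: y* = (0, 0, 0, 1.5).
  dual value b^T y* = 37.5.
Strong duality: c^T x* = b^T y*. Confirmed.

37.5


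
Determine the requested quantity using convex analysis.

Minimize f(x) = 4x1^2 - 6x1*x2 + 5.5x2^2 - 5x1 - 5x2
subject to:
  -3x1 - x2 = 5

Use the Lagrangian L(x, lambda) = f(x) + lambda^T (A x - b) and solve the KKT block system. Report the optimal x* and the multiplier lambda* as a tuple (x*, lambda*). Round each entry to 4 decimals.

Form the Lagrangian:
  L(x, lambda) = (1/2) x^T Q x + c^T x + lambda^T (A x - b)
Stationarity (grad_x L = 0): Q x + c + A^T lambda = 0.
Primal feasibility: A x = b.

This gives the KKT block system:
  [ Q   A^T ] [ x     ]   [-c ]
  [ A    0  ] [ lambda ] = [ b ]

Solving the linear system:
  x*      = (-1.4336, -0.6993)
  lambda* = (-4.0909)
  f(x*)   = 15.5594

x* = (-1.4336, -0.6993), lambda* = (-4.0909)


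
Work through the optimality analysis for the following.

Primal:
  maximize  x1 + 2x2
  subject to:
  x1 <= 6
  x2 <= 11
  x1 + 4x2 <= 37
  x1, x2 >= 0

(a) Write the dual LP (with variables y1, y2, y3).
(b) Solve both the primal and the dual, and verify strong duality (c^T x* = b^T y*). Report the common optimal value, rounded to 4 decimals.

The standard primal-dual pair for 'max c^T x s.t. A x <= b, x >= 0' is:
  Dual:  min b^T y  s.t.  A^T y >= c,  y >= 0.

So the dual LP is:
  minimize  6y1 + 11y2 + 37y3
  subject to:
    y1 + y3 >= 1
    y2 + 4y3 >= 2
    y1, y2, y3 >= 0

Solving the primal: x* = (6, 7.75).
  primal value c^T x* = 21.5.
Solving the dual: y* = (0.5, 0, 0.5).
  dual value b^T y* = 21.5.
Strong duality: c^T x* = b^T y*. Confirmed.

21.5


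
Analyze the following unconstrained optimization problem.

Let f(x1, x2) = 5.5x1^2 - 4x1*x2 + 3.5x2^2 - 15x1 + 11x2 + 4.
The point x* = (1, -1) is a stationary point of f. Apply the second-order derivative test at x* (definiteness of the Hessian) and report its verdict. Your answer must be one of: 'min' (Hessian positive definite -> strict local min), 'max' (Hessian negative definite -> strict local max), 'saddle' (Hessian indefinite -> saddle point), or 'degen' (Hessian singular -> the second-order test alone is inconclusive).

Compute the Hessian H = grad^2 f:
  H = [[11, -4], [-4, 7]]
Verify stationarity: grad f(x*) = H x* + g = (0, 0).
Eigenvalues of H: 4.5279, 13.4721.
Both eigenvalues > 0, so H is positive definite -> x* is a strict local min.

min


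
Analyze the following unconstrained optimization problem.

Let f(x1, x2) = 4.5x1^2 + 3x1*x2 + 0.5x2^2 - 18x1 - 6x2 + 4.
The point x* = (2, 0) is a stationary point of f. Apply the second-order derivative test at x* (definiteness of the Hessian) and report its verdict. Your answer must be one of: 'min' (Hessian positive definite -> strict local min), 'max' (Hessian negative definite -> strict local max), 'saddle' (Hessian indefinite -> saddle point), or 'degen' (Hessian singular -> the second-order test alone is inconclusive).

Compute the Hessian H = grad^2 f:
  H = [[9, 3], [3, 1]]
Verify stationarity: grad f(x*) = H x* + g = (0, 0).
Eigenvalues of H: 0, 10.
H has a zero eigenvalue (singular; positive semidefinite but not definite), so H is neither positive definite, negative definite, nor indefinite. The second-order test alone is inconclusive -> degen.
(Indeed, f is constant along the null direction of H through x*, so x* is not a strict local extremum.)

degen


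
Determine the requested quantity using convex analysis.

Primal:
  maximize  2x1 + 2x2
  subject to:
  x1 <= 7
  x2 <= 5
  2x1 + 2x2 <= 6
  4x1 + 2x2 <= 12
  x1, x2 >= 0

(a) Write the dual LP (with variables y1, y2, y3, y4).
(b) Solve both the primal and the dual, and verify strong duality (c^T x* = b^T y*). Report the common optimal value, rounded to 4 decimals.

The standard primal-dual pair for 'max c^T x s.t. A x <= b, x >= 0' is:
  Dual:  min b^T y  s.t.  A^T y >= c,  y >= 0.

So the dual LP is:
  minimize  7y1 + 5y2 + 6y3 + 12y4
  subject to:
    y1 + 2y3 + 4y4 >= 2
    y2 + 2y3 + 2y4 >= 2
    y1, y2, y3, y4 >= 0

Solving the primal: x* = (3, 0).
  primal value c^T x* = 6.
Solving the dual: y* = (0, 0, 1, 0).
  dual value b^T y* = 6.
Strong duality: c^T x* = b^T y*. Confirmed.

6


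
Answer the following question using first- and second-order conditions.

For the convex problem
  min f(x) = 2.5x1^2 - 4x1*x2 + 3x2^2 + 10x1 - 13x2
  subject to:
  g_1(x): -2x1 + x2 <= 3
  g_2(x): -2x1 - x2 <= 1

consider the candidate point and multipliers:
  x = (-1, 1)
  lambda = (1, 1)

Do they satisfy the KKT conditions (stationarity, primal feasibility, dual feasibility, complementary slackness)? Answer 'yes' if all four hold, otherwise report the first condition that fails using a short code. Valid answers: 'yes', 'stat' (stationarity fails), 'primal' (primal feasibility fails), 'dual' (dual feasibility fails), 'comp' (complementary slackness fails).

Gradient of f: grad f(x) = Q x + c = (1, -3)
Constraint values g_i(x) = a_i^T x - b_i:
  g_1((-1, 1)) = 0
  g_2((-1, 1)) = 0
Stationarity residual: grad f(x) + sum_i lambda_i a_i = (-3, -3)
  -> stationarity FAILS
Primal feasibility (all g_i <= 0): OK
Dual feasibility (all lambda_i >= 0): OK
Complementary slackness (lambda_i * g_i(x) = 0 for all i): OK

Verdict: the first failing condition is stationarity -> stat.

stat


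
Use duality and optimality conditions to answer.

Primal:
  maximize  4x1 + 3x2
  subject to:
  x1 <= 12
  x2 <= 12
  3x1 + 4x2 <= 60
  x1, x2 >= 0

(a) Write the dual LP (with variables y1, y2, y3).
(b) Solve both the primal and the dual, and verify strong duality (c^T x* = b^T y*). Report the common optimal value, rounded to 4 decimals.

The standard primal-dual pair for 'max c^T x s.t. A x <= b, x >= 0' is:
  Dual:  min b^T y  s.t.  A^T y >= c,  y >= 0.

So the dual LP is:
  minimize  12y1 + 12y2 + 60y3
  subject to:
    y1 + 3y3 >= 4
    y2 + 4y3 >= 3
    y1, y2, y3 >= 0

Solving the primal: x* = (12, 6).
  primal value c^T x* = 66.
Solving the dual: y* = (1.75, 0, 0.75).
  dual value b^T y* = 66.
Strong duality: c^T x* = b^T y*. Confirmed.

66


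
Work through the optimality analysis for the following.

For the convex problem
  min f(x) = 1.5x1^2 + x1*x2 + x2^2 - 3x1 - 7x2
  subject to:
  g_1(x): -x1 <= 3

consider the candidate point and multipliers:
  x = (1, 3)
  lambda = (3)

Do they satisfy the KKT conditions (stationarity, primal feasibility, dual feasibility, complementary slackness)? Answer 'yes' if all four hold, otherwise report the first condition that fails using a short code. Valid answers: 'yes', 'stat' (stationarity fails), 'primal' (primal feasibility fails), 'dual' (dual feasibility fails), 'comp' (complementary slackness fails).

Gradient of f: grad f(x) = Q x + c = (3, 0)
Constraint values g_i(x) = a_i^T x - b_i:
  g_1((1, 3)) = -4
Stationarity residual: grad f(x) + sum_i lambda_i a_i = (0, 0)
  -> stationarity OK
Primal feasibility (all g_i <= 0): OK
Dual feasibility (all lambda_i >= 0): OK
Complementary slackness (lambda_i * g_i(x) = 0 for all i): FAILS

Verdict: the first failing condition is complementary_slackness -> comp.

comp


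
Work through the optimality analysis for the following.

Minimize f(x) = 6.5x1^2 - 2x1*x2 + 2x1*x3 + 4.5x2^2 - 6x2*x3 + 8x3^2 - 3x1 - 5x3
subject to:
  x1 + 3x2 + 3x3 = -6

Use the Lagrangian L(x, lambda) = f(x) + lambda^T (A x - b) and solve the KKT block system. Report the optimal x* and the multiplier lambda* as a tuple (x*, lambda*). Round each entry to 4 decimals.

Form the Lagrangian:
  L(x, lambda) = (1/2) x^T Q x + c^T x + lambda^T (A x - b)
Stationarity (grad_x L = 0): Q x + c + A^T lambda = 0.
Primal feasibility: A x = b.

This gives the KKT block system:
  [ Q   A^T ] [ x     ]   [-c ]
  [ A    0  ] [ lambda ] = [ b ]

Solving the linear system:
  x*      = (-0.0699, -1.318, -0.6587)
  lambda* = (2.5901)
  f(x*)   = 9.5219

x* = (-0.0699, -1.318, -0.6587), lambda* = (2.5901)


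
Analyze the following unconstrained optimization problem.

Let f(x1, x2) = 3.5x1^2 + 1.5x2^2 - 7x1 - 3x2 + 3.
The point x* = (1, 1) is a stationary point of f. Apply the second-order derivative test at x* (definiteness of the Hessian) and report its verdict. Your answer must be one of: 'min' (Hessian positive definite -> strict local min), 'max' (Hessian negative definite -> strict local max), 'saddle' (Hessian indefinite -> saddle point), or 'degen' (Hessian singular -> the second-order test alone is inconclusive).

Compute the Hessian H = grad^2 f:
  H = [[7, 0], [0, 3]]
Verify stationarity: grad f(x*) = H x* + g = (0, 0).
Eigenvalues of H: 3, 7.
Both eigenvalues > 0, so H is positive definite -> x* is a strict local min.

min


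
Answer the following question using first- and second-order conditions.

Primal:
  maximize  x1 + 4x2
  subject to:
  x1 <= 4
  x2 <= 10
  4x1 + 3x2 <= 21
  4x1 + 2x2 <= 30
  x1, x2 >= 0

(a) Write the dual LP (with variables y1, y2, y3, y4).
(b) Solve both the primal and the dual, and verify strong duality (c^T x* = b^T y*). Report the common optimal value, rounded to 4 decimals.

The standard primal-dual pair for 'max c^T x s.t. A x <= b, x >= 0' is:
  Dual:  min b^T y  s.t.  A^T y >= c,  y >= 0.

So the dual LP is:
  minimize  4y1 + 10y2 + 21y3 + 30y4
  subject to:
    y1 + 4y3 + 4y4 >= 1
    y2 + 3y3 + 2y4 >= 4
    y1, y2, y3, y4 >= 0

Solving the primal: x* = (0, 7).
  primal value c^T x* = 28.
Solving the dual: y* = (0, 0, 1.3333, 0).
  dual value b^T y* = 28.
Strong duality: c^T x* = b^T y*. Confirmed.

28


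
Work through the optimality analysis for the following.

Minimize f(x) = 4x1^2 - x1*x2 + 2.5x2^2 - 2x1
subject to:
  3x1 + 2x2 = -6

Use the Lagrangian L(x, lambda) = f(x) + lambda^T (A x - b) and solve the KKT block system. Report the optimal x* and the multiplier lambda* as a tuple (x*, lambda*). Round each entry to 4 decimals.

Form the Lagrangian:
  L(x, lambda) = (1/2) x^T Q x + c^T x + lambda^T (A x - b)
Stationarity (grad_x L = 0): Q x + c + A^T lambda = 0.
Primal feasibility: A x = b.

This gives the KKT block system:
  [ Q   A^T ] [ x     ]   [-c ]
  [ A    0  ] [ lambda ] = [ b ]

Solving the linear system:
  x*      = (-1.0562, -1.4157)
  lambda* = (3.0112)
  f(x*)   = 10.0899

x* = (-1.0562, -1.4157), lambda* = (3.0112)


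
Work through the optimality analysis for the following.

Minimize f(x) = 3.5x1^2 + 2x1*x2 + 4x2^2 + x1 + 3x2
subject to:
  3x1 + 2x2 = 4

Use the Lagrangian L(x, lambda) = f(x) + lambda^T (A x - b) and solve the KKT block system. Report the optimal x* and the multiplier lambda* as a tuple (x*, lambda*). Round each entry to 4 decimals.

Form the Lagrangian:
  L(x, lambda) = (1/2) x^T Q x + c^T x + lambda^T (A x - b)
Stationarity (grad_x L = 0): Q x + c + A^T lambda = 0.
Primal feasibility: A x = b.

This gives the KKT block system:
  [ Q   A^T ] [ x     ]   [-c ]
  [ A    0  ] [ lambda ] = [ b ]

Solving the linear system:
  x*      = (1.2368, 0.1447)
  lambda* = (-3.3158)
  f(x*)   = 7.4671

x* = (1.2368, 0.1447), lambda* = (-3.3158)


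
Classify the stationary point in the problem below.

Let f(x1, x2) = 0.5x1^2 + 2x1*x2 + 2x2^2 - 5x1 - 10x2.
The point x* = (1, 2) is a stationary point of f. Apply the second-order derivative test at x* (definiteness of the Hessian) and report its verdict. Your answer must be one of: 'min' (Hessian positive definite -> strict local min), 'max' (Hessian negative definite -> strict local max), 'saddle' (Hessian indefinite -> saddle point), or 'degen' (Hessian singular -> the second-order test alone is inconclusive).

Compute the Hessian H = grad^2 f:
  H = [[1, 2], [2, 4]]
Verify stationarity: grad f(x*) = H x* + g = (0, 0).
Eigenvalues of H: 0, 5.
H has a zero eigenvalue (singular; positive semidefinite but not definite), so H is neither positive definite, negative definite, nor indefinite. The second-order test alone is inconclusive -> degen.
(Indeed, f is constant along the null direction of H through x*, so x* is not a strict local extremum.)

degen


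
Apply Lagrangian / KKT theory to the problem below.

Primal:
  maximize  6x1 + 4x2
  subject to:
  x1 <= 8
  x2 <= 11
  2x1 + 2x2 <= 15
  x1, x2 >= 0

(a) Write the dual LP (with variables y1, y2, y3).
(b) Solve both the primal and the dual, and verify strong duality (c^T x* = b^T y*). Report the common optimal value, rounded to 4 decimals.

The standard primal-dual pair for 'max c^T x s.t. A x <= b, x >= 0' is:
  Dual:  min b^T y  s.t.  A^T y >= c,  y >= 0.

So the dual LP is:
  minimize  8y1 + 11y2 + 15y3
  subject to:
    y1 + 2y3 >= 6
    y2 + 2y3 >= 4
    y1, y2, y3 >= 0

Solving the primal: x* = (7.5, 0).
  primal value c^T x* = 45.
Solving the dual: y* = (0, 0, 3).
  dual value b^T y* = 45.
Strong duality: c^T x* = b^T y*. Confirmed.

45


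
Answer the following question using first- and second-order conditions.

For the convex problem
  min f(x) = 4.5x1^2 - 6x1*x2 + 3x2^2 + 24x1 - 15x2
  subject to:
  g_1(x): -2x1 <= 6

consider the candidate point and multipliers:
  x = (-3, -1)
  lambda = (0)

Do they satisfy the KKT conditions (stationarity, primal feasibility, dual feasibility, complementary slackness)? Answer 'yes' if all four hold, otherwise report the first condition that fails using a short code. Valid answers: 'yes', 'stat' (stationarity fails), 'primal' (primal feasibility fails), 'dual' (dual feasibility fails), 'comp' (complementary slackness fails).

Gradient of f: grad f(x) = Q x + c = (3, -3)
Constraint values g_i(x) = a_i^T x - b_i:
  g_1((-3, -1)) = 0
Stationarity residual: grad f(x) + sum_i lambda_i a_i = (3, -3)
  -> stationarity FAILS
Primal feasibility (all g_i <= 0): OK
Dual feasibility (all lambda_i >= 0): OK
Complementary slackness (lambda_i * g_i(x) = 0 for all i): OK

Verdict: the first failing condition is stationarity -> stat.

stat


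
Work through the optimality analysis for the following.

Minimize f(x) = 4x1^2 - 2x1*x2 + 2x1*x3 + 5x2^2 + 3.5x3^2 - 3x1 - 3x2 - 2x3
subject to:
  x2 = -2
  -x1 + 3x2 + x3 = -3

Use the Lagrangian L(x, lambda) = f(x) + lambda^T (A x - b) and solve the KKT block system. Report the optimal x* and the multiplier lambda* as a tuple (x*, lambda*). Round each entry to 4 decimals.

Form the Lagrangian:
  L(x, lambda) = (1/2) x^T Q x + c^T x + lambda^T (A x - b)
Stationarity (grad_x L = 0): Q x + c + A^T lambda = 0.
Primal feasibility: A x = b.

This gives the KKT block system:
  [ Q   A^T ] [ x     ]   [-c ]
  [ A    0  ] [ lambda ] = [ b ]

Solving the linear system:
  x*      = (-1.3684, -2, 1.6316)
  lambda* = (40.3158, -6.6842)
  f(x*)   = 33.7105

x* = (-1.3684, -2, 1.6316), lambda* = (40.3158, -6.6842)


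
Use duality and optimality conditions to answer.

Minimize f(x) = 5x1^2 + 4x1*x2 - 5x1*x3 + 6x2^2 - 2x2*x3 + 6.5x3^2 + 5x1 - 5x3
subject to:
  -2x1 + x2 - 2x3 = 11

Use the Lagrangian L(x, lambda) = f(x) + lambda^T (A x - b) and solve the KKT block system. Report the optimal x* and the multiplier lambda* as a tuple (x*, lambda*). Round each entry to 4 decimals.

Form the Lagrangian:
  L(x, lambda) = (1/2) x^T Q x + c^T x + lambda^T (A x - b)
Stationarity (grad_x L = 0): Q x + c + A^T lambda = 0.
Primal feasibility: A x = b.

This gives the KKT block system:
  [ Q   A^T ] [ x     ]   [-c ]
  [ A    0  ] [ lambda ] = [ b ]

Solving the linear system:
  x*      = (-3.1816, 1.3363, -1.6503)
  lambda* = (-6.6095)
  f(x*)   = 32.5239

x* = (-3.1816, 1.3363, -1.6503), lambda* = (-6.6095)


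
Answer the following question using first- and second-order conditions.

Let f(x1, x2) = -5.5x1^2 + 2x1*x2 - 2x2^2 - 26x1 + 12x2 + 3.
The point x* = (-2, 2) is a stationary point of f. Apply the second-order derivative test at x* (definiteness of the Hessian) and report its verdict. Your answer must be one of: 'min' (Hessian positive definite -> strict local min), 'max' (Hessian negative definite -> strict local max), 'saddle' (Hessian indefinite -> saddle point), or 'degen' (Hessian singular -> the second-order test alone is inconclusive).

Compute the Hessian H = grad^2 f:
  H = [[-11, 2], [2, -4]]
Verify stationarity: grad f(x*) = H x* + g = (0, 0).
Eigenvalues of H: -11.5311, -3.4689.
Both eigenvalues < 0, so H is negative definite -> x* is a strict local max.

max


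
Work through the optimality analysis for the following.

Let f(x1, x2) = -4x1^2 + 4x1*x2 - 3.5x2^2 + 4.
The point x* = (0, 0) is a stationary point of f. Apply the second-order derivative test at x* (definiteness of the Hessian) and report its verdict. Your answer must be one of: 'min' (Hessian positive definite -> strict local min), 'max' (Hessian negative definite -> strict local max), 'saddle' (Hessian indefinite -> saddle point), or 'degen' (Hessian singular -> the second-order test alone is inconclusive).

Compute the Hessian H = grad^2 f:
  H = [[-8, 4], [4, -7]]
Verify stationarity: grad f(x*) = H x* + g = (0, 0).
Eigenvalues of H: -11.5311, -3.4689.
Both eigenvalues < 0, so H is negative definite -> x* is a strict local max.

max


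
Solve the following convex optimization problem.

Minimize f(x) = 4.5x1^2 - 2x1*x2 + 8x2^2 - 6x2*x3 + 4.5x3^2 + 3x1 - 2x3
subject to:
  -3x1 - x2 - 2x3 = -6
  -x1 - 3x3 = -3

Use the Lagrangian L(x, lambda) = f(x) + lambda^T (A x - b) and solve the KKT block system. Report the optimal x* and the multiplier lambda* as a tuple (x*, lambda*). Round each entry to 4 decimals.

Form the Lagrangian:
  L(x, lambda) = (1/2) x^T Q x + c^T x + lambda^T (A x - b)
Stationarity (grad_x L = 0): Q x + c + A^T lambda = 0.
Primal feasibility: A x = b.

This gives the KKT block system:
  [ Q   A^T ] [ x     ]   [-c ]
  [ A    0  ] [ lambda ] = [ b ]

Solving the linear system:
  x*      = (1.3867, 0.7643, 0.5378)
  lambda* = (6.2288, -4.7346)
  f(x*)   = 13.127

x* = (1.3867, 0.7643, 0.5378), lambda* = (6.2288, -4.7346)


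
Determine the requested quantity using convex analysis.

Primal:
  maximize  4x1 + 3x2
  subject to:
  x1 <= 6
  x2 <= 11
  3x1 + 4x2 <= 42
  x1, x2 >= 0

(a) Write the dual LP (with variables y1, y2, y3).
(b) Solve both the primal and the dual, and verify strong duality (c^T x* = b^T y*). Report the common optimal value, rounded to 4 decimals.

The standard primal-dual pair for 'max c^T x s.t. A x <= b, x >= 0' is:
  Dual:  min b^T y  s.t.  A^T y >= c,  y >= 0.

So the dual LP is:
  minimize  6y1 + 11y2 + 42y3
  subject to:
    y1 + 3y3 >= 4
    y2 + 4y3 >= 3
    y1, y2, y3 >= 0

Solving the primal: x* = (6, 6).
  primal value c^T x* = 42.
Solving the dual: y* = (1.75, 0, 0.75).
  dual value b^T y* = 42.
Strong duality: c^T x* = b^T y*. Confirmed.

42


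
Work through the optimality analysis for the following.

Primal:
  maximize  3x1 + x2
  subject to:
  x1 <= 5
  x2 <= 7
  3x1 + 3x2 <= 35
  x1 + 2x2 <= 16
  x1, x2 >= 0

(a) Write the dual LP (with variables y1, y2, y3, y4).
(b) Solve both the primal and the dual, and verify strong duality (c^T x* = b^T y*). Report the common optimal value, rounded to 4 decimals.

The standard primal-dual pair for 'max c^T x s.t. A x <= b, x >= 0' is:
  Dual:  min b^T y  s.t.  A^T y >= c,  y >= 0.

So the dual LP is:
  minimize  5y1 + 7y2 + 35y3 + 16y4
  subject to:
    y1 + 3y3 + y4 >= 3
    y2 + 3y3 + 2y4 >= 1
    y1, y2, y3, y4 >= 0

Solving the primal: x* = (5, 5.5).
  primal value c^T x* = 20.5.
Solving the dual: y* = (2.5, 0, 0, 0.5).
  dual value b^T y* = 20.5.
Strong duality: c^T x* = b^T y*. Confirmed.

20.5


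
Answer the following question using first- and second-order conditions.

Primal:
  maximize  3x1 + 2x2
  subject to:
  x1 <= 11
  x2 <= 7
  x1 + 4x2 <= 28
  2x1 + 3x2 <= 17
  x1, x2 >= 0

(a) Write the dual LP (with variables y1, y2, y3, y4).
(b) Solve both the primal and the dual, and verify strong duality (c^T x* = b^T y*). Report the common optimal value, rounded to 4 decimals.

The standard primal-dual pair for 'max c^T x s.t. A x <= b, x >= 0' is:
  Dual:  min b^T y  s.t.  A^T y >= c,  y >= 0.

So the dual LP is:
  minimize  11y1 + 7y2 + 28y3 + 17y4
  subject to:
    y1 + y3 + 2y4 >= 3
    y2 + 4y3 + 3y4 >= 2
    y1, y2, y3, y4 >= 0

Solving the primal: x* = (8.5, 0).
  primal value c^T x* = 25.5.
Solving the dual: y* = (0, 0, 0, 1.5).
  dual value b^T y* = 25.5.
Strong duality: c^T x* = b^T y*. Confirmed.

25.5


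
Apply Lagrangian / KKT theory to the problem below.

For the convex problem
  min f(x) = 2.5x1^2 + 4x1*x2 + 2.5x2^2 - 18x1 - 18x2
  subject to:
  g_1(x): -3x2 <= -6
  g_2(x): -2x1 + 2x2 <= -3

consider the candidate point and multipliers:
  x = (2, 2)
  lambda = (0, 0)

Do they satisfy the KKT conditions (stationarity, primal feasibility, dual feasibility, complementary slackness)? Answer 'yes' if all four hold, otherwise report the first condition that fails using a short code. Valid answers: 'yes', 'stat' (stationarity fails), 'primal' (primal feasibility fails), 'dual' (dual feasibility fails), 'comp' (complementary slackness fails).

Gradient of f: grad f(x) = Q x + c = (0, 0)
Constraint values g_i(x) = a_i^T x - b_i:
  g_1((2, 2)) = 0
  g_2((2, 2)) = 3
Stationarity residual: grad f(x) + sum_i lambda_i a_i = (0, 0)
  -> stationarity OK
Primal feasibility (all g_i <= 0): FAILS
Dual feasibility (all lambda_i >= 0): OK
Complementary slackness (lambda_i * g_i(x) = 0 for all i): OK

Verdict: the first failing condition is primal_feasibility -> primal.

primal


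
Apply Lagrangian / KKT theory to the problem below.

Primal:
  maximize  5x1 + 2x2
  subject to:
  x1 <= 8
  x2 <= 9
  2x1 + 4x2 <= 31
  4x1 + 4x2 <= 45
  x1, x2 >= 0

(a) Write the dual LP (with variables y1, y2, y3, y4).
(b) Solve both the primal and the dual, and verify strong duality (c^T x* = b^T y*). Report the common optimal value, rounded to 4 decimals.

The standard primal-dual pair for 'max c^T x s.t. A x <= b, x >= 0' is:
  Dual:  min b^T y  s.t.  A^T y >= c,  y >= 0.

So the dual LP is:
  minimize  8y1 + 9y2 + 31y3 + 45y4
  subject to:
    y1 + 2y3 + 4y4 >= 5
    y2 + 4y3 + 4y4 >= 2
    y1, y2, y3, y4 >= 0

Solving the primal: x* = (8, 3.25).
  primal value c^T x* = 46.5.
Solving the dual: y* = (3, 0, 0, 0.5).
  dual value b^T y* = 46.5.
Strong duality: c^T x* = b^T y*. Confirmed.

46.5


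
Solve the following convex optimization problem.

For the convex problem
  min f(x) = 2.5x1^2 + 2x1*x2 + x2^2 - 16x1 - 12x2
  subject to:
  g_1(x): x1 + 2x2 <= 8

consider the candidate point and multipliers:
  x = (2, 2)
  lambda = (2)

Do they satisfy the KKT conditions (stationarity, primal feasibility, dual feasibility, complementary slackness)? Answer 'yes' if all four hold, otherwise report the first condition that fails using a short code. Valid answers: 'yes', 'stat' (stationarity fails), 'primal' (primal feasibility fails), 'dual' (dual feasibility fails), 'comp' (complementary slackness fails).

Gradient of f: grad f(x) = Q x + c = (-2, -4)
Constraint values g_i(x) = a_i^T x - b_i:
  g_1((2, 2)) = -2
Stationarity residual: grad f(x) + sum_i lambda_i a_i = (0, 0)
  -> stationarity OK
Primal feasibility (all g_i <= 0): OK
Dual feasibility (all lambda_i >= 0): OK
Complementary slackness (lambda_i * g_i(x) = 0 for all i): FAILS

Verdict: the first failing condition is complementary_slackness -> comp.

comp


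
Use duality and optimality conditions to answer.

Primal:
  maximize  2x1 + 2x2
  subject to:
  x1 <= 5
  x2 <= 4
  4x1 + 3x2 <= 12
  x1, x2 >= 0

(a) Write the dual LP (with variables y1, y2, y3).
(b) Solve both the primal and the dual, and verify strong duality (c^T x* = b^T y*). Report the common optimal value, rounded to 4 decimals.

The standard primal-dual pair for 'max c^T x s.t. A x <= b, x >= 0' is:
  Dual:  min b^T y  s.t.  A^T y >= c,  y >= 0.

So the dual LP is:
  minimize  5y1 + 4y2 + 12y3
  subject to:
    y1 + 4y3 >= 2
    y2 + 3y3 >= 2
    y1, y2, y3 >= 0

Solving the primal: x* = (0, 4).
  primal value c^T x* = 8.
Solving the dual: y* = (0, 0.5, 0.5).
  dual value b^T y* = 8.
Strong duality: c^T x* = b^T y*. Confirmed.

8


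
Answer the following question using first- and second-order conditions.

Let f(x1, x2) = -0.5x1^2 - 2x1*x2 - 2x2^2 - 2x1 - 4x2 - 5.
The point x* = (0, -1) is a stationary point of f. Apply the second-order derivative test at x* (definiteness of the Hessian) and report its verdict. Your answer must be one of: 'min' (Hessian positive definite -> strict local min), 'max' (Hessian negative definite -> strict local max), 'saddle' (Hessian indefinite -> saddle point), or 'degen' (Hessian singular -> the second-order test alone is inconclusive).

Compute the Hessian H = grad^2 f:
  H = [[-1, -2], [-2, -4]]
Verify stationarity: grad f(x*) = H x* + g = (0, 0).
Eigenvalues of H: -5, 0.
H has a zero eigenvalue (singular; negative semidefinite but not definite), so H is neither positive definite, negative definite, nor indefinite. The second-order test alone is inconclusive -> degen.
(Indeed, f is constant along the null direction of H through x*, so x* is not a strict local extremum.)

degen


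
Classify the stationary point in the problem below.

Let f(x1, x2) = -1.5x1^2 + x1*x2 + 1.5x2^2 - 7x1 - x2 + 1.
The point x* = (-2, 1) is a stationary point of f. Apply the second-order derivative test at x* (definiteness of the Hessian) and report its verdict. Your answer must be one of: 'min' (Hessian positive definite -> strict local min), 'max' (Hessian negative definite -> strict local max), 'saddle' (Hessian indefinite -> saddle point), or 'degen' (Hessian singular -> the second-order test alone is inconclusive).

Compute the Hessian H = grad^2 f:
  H = [[-3, 1], [1, 3]]
Verify stationarity: grad f(x*) = H x* + g = (0, 0).
Eigenvalues of H: -3.1623, 3.1623.
Eigenvalues have mixed signs, so H is indefinite -> x* is a saddle point.

saddle


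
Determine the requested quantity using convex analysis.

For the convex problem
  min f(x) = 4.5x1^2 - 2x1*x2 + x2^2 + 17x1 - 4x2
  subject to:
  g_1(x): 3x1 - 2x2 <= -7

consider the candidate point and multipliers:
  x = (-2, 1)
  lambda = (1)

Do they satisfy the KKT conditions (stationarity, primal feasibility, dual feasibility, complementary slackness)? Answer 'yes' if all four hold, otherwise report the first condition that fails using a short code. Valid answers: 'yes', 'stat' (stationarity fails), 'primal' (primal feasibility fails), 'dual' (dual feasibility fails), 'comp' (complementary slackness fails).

Gradient of f: grad f(x) = Q x + c = (-3, 2)
Constraint values g_i(x) = a_i^T x - b_i:
  g_1((-2, 1)) = -1
Stationarity residual: grad f(x) + sum_i lambda_i a_i = (0, 0)
  -> stationarity OK
Primal feasibility (all g_i <= 0): OK
Dual feasibility (all lambda_i >= 0): OK
Complementary slackness (lambda_i * g_i(x) = 0 for all i): FAILS

Verdict: the first failing condition is complementary_slackness -> comp.

comp


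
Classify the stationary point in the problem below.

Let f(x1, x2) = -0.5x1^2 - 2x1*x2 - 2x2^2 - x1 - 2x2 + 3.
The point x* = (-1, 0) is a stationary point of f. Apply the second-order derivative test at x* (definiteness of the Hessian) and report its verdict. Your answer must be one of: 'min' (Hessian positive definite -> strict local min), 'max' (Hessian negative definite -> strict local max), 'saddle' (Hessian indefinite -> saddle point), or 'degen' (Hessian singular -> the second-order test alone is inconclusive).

Compute the Hessian H = grad^2 f:
  H = [[-1, -2], [-2, -4]]
Verify stationarity: grad f(x*) = H x* + g = (0, 0).
Eigenvalues of H: -5, 0.
H has a zero eigenvalue (singular; negative semidefinite but not definite), so H is neither positive definite, negative definite, nor indefinite. The second-order test alone is inconclusive -> degen.
(Indeed, f is constant along the null direction of H through x*, so x* is not a strict local extremum.)

degen


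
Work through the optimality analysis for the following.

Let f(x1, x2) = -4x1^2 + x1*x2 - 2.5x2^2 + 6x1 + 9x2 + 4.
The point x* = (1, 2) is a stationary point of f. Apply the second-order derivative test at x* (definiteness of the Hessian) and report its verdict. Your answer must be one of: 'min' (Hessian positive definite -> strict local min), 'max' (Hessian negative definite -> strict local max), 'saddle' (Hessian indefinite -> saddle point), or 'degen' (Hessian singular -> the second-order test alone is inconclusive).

Compute the Hessian H = grad^2 f:
  H = [[-8, 1], [1, -5]]
Verify stationarity: grad f(x*) = H x* + g = (0, 0).
Eigenvalues of H: -8.3028, -4.6972.
Both eigenvalues < 0, so H is negative definite -> x* is a strict local max.

max


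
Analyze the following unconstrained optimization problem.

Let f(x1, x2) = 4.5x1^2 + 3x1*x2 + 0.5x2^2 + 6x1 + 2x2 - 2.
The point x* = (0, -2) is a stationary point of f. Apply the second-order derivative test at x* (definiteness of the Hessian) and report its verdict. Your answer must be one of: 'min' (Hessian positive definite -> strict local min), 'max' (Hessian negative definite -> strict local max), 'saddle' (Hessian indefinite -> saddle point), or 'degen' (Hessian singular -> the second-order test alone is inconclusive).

Compute the Hessian H = grad^2 f:
  H = [[9, 3], [3, 1]]
Verify stationarity: grad f(x*) = H x* + g = (0, 0).
Eigenvalues of H: 0, 10.
H has a zero eigenvalue (singular; positive semidefinite but not definite), so H is neither positive definite, negative definite, nor indefinite. The second-order test alone is inconclusive -> degen.
(Indeed, f is constant along the null direction of H through x*, so x* is not a strict local extremum.)

degen


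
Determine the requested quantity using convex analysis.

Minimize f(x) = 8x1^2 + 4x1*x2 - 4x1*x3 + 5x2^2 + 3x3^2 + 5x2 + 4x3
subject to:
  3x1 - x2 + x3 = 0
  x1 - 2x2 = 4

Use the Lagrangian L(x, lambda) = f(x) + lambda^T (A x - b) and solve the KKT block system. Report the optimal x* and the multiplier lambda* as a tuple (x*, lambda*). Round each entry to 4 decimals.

Form the Lagrangian:
  L(x, lambda) = (1/2) x^T Q x + c^T x + lambda^T (A x - b)
Stationarity (grad_x L = 0): Q x + c + A^T lambda = 0.
Primal feasibility: A x = b.

This gives the KKT block system:
  [ Q   A^T ] [ x     ]   [-c ]
  [ A    0  ] [ lambda ] = [ b ]

Solving the linear system:
  x*      = (-0.1563, -2.0781, -1.6094)
  lambda* = (5.0313, -10.7188)
  f(x*)   = 13.0234

x* = (-0.1563, -2.0781, -1.6094), lambda* = (5.0313, -10.7188)


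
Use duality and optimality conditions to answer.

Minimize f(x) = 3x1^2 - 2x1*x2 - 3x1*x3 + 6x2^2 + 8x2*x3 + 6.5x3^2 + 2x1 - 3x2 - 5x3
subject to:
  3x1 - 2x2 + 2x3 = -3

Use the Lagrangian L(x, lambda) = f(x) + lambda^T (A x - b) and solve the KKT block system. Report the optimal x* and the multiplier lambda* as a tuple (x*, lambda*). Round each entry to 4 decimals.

Form the Lagrangian:
  L(x, lambda) = (1/2) x^T Q x + c^T x + lambda^T (A x - b)
Stationarity (grad_x L = 0): Q x + c + A^T lambda = 0.
Primal feasibility: A x = b.

This gives the KKT block system:
  [ Q   A^T ] [ x     ]   [-c ]
  [ A    0  ] [ lambda ] = [ b ]

Solving the linear system:
  x*      = (-0.6878, 0.3511, -0.1172)
  lambda* = (0.8257)
  f(x*)   = 0.3172

x* = (-0.6878, 0.3511, -0.1172), lambda* = (0.8257)


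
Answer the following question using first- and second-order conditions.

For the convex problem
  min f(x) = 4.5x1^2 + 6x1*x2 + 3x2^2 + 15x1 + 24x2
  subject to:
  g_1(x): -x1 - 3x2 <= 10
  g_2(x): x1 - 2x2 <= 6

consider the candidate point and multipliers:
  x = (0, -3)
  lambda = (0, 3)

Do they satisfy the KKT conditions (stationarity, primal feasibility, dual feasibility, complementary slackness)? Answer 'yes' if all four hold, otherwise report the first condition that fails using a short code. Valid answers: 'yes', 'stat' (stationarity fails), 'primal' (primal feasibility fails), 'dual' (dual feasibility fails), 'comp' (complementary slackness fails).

Gradient of f: grad f(x) = Q x + c = (-3, 6)
Constraint values g_i(x) = a_i^T x - b_i:
  g_1((0, -3)) = -1
  g_2((0, -3)) = 0
Stationarity residual: grad f(x) + sum_i lambda_i a_i = (0, 0)
  -> stationarity OK
Primal feasibility (all g_i <= 0): OK
Dual feasibility (all lambda_i >= 0): OK
Complementary slackness (lambda_i * g_i(x) = 0 for all i): OK

Verdict: yes, KKT holds.

yes


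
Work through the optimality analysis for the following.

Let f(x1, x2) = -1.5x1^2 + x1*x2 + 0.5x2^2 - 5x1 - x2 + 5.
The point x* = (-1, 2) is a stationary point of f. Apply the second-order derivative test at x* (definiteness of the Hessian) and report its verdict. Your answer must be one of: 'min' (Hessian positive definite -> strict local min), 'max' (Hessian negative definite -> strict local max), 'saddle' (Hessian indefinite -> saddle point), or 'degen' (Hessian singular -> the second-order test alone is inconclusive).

Compute the Hessian H = grad^2 f:
  H = [[-3, 1], [1, 1]]
Verify stationarity: grad f(x*) = H x* + g = (0, 0).
Eigenvalues of H: -3.2361, 1.2361.
Eigenvalues have mixed signs, so H is indefinite -> x* is a saddle point.

saddle


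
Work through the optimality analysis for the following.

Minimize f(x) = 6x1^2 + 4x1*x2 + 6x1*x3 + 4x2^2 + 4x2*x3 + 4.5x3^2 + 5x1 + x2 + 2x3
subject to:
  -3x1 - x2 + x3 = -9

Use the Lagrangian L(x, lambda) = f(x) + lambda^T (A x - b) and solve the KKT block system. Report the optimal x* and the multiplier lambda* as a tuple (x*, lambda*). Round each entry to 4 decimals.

Form the Lagrangian:
  L(x, lambda) = (1/2) x^T Q x + c^T x + lambda^T (A x - b)
Stationarity (grad_x L = 0): Q x + c + A^T lambda = 0.
Primal feasibility: A x = b.

This gives the KKT block system:
  [ Q   A^T ] [ x     ]   [-c ]
  [ A    0  ] [ lambda ] = [ b ]

Solving the linear system:
  x*      = (1.8981, 0.8398, -2.466)
  lambda* = (5.4466)
  f(x*)   = 27.2087

x* = (1.8981, 0.8398, -2.466), lambda* = (5.4466)


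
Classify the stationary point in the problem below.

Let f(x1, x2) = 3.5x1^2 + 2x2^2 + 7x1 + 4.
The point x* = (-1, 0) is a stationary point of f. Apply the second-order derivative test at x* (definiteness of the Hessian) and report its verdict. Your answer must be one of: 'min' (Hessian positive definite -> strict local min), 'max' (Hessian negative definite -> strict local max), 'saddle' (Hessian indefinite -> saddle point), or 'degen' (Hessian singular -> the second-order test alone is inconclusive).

Compute the Hessian H = grad^2 f:
  H = [[7, 0], [0, 4]]
Verify stationarity: grad f(x*) = H x* + g = (0, 0).
Eigenvalues of H: 4, 7.
Both eigenvalues > 0, so H is positive definite -> x* is a strict local min.

min


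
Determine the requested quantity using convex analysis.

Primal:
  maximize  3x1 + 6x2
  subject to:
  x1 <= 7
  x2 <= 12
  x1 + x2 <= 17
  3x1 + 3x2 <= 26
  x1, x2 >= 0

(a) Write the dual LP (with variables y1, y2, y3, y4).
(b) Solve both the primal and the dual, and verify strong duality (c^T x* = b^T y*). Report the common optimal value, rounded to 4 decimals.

The standard primal-dual pair for 'max c^T x s.t. A x <= b, x >= 0' is:
  Dual:  min b^T y  s.t.  A^T y >= c,  y >= 0.

So the dual LP is:
  minimize  7y1 + 12y2 + 17y3 + 26y4
  subject to:
    y1 + y3 + 3y4 >= 3
    y2 + y3 + 3y4 >= 6
    y1, y2, y3, y4 >= 0

Solving the primal: x* = (0, 8.6667).
  primal value c^T x* = 52.
Solving the dual: y* = (0, 0, 0, 2).
  dual value b^T y* = 52.
Strong duality: c^T x* = b^T y*. Confirmed.

52


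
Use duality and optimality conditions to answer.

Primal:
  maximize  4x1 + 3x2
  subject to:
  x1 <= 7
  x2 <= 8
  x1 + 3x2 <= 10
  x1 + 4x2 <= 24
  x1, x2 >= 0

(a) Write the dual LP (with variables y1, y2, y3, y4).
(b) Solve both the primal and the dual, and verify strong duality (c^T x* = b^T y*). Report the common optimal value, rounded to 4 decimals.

The standard primal-dual pair for 'max c^T x s.t. A x <= b, x >= 0' is:
  Dual:  min b^T y  s.t.  A^T y >= c,  y >= 0.

So the dual LP is:
  minimize  7y1 + 8y2 + 10y3 + 24y4
  subject to:
    y1 + y3 + y4 >= 4
    y2 + 3y3 + 4y4 >= 3
    y1, y2, y3, y4 >= 0

Solving the primal: x* = (7, 1).
  primal value c^T x* = 31.
Solving the dual: y* = (3, 0, 1, 0).
  dual value b^T y* = 31.
Strong duality: c^T x* = b^T y*. Confirmed.

31


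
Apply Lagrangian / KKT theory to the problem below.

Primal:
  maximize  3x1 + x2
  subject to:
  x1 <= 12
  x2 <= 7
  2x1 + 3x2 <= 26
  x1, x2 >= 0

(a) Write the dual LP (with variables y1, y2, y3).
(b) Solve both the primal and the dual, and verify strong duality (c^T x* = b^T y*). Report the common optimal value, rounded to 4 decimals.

The standard primal-dual pair for 'max c^T x s.t. A x <= b, x >= 0' is:
  Dual:  min b^T y  s.t.  A^T y >= c,  y >= 0.

So the dual LP is:
  minimize  12y1 + 7y2 + 26y3
  subject to:
    y1 + 2y3 >= 3
    y2 + 3y3 >= 1
    y1, y2, y3 >= 0

Solving the primal: x* = (12, 0.6667).
  primal value c^T x* = 36.6667.
Solving the dual: y* = (2.3333, 0, 0.3333).
  dual value b^T y* = 36.6667.
Strong duality: c^T x* = b^T y*. Confirmed.

36.6667


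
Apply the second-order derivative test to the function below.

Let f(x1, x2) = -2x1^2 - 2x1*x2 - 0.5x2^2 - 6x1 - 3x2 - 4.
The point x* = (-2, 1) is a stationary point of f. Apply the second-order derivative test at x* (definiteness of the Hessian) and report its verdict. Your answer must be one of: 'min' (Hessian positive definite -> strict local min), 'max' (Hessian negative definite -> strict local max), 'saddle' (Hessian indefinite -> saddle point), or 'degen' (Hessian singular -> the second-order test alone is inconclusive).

Compute the Hessian H = grad^2 f:
  H = [[-4, -2], [-2, -1]]
Verify stationarity: grad f(x*) = H x* + g = (0, 0).
Eigenvalues of H: -5, 0.
H has a zero eigenvalue (singular; negative semidefinite but not definite), so H is neither positive definite, negative definite, nor indefinite. The second-order test alone is inconclusive -> degen.
(Indeed, f is constant along the null direction of H through x*, so x* is not a strict local extremum.)

degen


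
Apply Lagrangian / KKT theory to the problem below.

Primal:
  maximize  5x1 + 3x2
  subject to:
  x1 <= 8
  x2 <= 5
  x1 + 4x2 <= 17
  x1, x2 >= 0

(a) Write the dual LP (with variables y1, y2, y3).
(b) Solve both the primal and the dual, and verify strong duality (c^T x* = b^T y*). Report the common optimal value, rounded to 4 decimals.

The standard primal-dual pair for 'max c^T x s.t. A x <= b, x >= 0' is:
  Dual:  min b^T y  s.t.  A^T y >= c,  y >= 0.

So the dual LP is:
  minimize  8y1 + 5y2 + 17y3
  subject to:
    y1 + y3 >= 5
    y2 + 4y3 >= 3
    y1, y2, y3 >= 0

Solving the primal: x* = (8, 2.25).
  primal value c^T x* = 46.75.
Solving the dual: y* = (4.25, 0, 0.75).
  dual value b^T y* = 46.75.
Strong duality: c^T x* = b^T y*. Confirmed.

46.75
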